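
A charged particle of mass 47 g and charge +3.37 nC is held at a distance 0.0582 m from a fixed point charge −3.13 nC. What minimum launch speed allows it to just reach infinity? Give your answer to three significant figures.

To just escape, total mechanical energy must reach zero at infinity: ½mv²_min + U = 0, so ½mv²_min = −U = |kQq|/r.
|U| = |kQq|/r = (8.99×10⁹ N·m²/C²)(3.13×10⁻⁹)(3.37×10⁻⁹)/(0.0582) = 1.63×10⁻⁶ J.
v_min = √(2|U|/m) = √(2·1.63×10⁻⁶/0.0470) = 8.33×10⁻³ m/s.

8.33×10⁻³ m/s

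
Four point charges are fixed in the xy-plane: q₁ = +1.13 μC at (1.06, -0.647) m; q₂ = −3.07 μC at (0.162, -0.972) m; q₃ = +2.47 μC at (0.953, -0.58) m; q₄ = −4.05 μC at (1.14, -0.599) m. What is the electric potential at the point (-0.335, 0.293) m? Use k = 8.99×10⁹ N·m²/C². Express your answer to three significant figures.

-2.11×10⁴ V

The total potential is the scalar sum of each charge's contribution, V = Σ kqᵢ/rᵢ.
Distances from the field point to each charge: r₁ = 1.68 m, r₂ = 1.36 m, r₃ = 1.56 m, r₄ = 1.72 m.
V = k[(1.13×10⁻⁶)/(1.68) + (-3.07×10⁻⁶)/(1.36) + (2.47×10⁻⁶)/(1.56) + (-4.05×10⁻⁶)/(1.72)] = -2.11×10⁴ V.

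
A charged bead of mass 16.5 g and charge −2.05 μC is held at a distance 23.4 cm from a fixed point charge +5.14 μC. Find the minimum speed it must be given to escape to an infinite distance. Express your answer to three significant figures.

7.00 m/s

To just escape, total mechanical energy must reach zero at infinity: ½mv²_min + U = 0, so ½mv²_min = −U = |kQq|/r.
|U| = |kQq|/r = (8.99×10⁹ N·m²/C²)(5.14×10⁻⁶)(2.05×10⁻⁶)/(0.234) = 0.405 J.
v_min = √(2|U|/m) = √(2·0.405/0.0165) = 7.00 m/s.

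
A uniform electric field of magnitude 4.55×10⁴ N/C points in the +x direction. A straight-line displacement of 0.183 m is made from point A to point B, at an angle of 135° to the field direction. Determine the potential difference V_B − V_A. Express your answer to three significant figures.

5890 V

Only the component of displacement along E changes the potential: ΔV = −E·d·cosθ.
ΔV = −(4.55×10⁴ V/m)(0.183 m)cos135° = 5890 V.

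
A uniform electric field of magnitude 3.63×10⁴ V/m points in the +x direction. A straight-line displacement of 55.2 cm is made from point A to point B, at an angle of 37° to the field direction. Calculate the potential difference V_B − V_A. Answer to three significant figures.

Only the component of displacement along E changes the potential: ΔV = −E·d·cosθ.
ΔV = −(3.63×10⁴ V/m)(0.552 m)cos37° = -1.60×10⁴ V.

-1.60×10⁴ V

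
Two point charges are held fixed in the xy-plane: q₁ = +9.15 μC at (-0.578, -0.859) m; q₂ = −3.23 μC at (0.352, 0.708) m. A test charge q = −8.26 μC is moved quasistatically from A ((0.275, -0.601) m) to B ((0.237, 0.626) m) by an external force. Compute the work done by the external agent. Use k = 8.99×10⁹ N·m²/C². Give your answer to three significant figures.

For quasistatic motion the external work equals the change in potential energy: W_ext = qΔV = q(V_B − V_A).
At A: distances to the source charges are 0.891 m, 1.31 m; V_A = Σ kqᵢ/rᵢ = 7.02×10⁴ V.
At B: distances to the source charges are 1.69 m, 0.141 m; V_B = Σ kqᵢ/rᵢ = -1.57×10⁵ V.
ΔV = V_B − V_A = -2.27×10⁵ V.
W_ext = qΔV = (-8.26×10⁻⁶ C)(-2.27×10⁵ V) = 1.88 J.

1.88 J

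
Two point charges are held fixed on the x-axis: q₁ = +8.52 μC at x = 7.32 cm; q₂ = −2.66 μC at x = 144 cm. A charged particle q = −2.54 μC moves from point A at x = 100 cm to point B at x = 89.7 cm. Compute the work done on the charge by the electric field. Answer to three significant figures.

The work done by the electric force is W_field = −ΔU = −q(V_B − V_A) = q(V_A − V_B).
At A: distances to the source charges are 0.927 m, 0.440 m; V_A = Σ kqᵢ/rᵢ = 2.83×10⁴ V.
At B: distances to the source charges are 0.824 m, 0.543 m; V_B = Σ kqᵢ/rᵢ = 4.89×10⁴ V.
ΔV = V_B − V_A = 2.06×10⁴ V.
W_field = −qΔV = −(-2.54×10⁻⁶ C)(2.06×10⁴ V) = 0.0524 J.

0.0524 J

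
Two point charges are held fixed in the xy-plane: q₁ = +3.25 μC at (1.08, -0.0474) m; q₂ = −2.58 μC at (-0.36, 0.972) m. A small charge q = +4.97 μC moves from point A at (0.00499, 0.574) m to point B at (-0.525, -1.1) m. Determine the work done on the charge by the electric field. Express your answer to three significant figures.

-0.117 J

The work done by the electric force is W_field = −ΔU = −q(V_B − V_A) = q(V_A − V_B).
At A: distances to the source charges are 1.24 m, 0.540 m; V_A = Σ kqᵢ/rᵢ = -1.94×10⁴ V.
At B: distances to the source charges are 1.92 m, 2.08 m; V_B = Σ kqᵢ/rᵢ = 4060 V.
ΔV = V_B − V_A = 2.35×10⁴ V.
W_field = −qΔV = −(4.97×10⁻⁶ C)(2.35×10⁴ V) = -0.117 J.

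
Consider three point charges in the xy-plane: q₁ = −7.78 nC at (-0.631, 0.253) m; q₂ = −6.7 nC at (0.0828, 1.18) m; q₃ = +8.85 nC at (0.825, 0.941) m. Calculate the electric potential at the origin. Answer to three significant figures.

Electric potential is a scalar, so the contributions from each charge add algebraically: V = Σ kqᵢ/rᵢ.
Distances from the field point to each charge: r₁ = 0.680 m, r₂ = 1.18 m, r₃ = 1.25 m.
V = k[(-7.78×10⁻⁹)/(0.680) + (-6.70×10⁻⁹)/(1.18) + (8.85×10⁻⁹)/(1.25)] = -90.2 V.

-90.2 V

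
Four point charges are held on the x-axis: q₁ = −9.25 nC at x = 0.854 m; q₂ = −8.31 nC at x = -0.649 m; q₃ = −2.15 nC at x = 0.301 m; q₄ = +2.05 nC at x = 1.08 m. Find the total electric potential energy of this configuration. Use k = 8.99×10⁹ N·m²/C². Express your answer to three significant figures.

The work to assemble the configuration equals its total potential energy, U = Σ kqᵢqⱼ/rᵢⱼ over all pairs.
Pair separations: r₁₂ = 1.50 m, r₁₃ = 0.553 m, r₁₄ = 0.226 m, r₂₃ = 0.950 m, r₂₄ = 1.73 m, r₃₄ = 0.779 m.
Summing all 6 pair terms gives U = 5.84×10⁻⁸ J.

5.84×10⁻⁸ J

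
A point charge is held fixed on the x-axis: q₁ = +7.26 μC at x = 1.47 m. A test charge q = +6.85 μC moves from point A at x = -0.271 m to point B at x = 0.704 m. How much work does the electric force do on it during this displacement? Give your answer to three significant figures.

-0.327 J

The work done by the electric force is W_field = −ΔU = −q(V_B − V_A) = q(V_A − V_B).
At A: distance to the source charge is 1.74 m; V_A = kq₁/r = 3.75×10⁴ V.
At B: distance to the source charge is 0.766 m; V_B = kq₁/r = 8.52×10⁴ V.
ΔV = V_B − V_A = 4.77×10⁴ V.
W_field = −qΔV = −(6.85×10⁻⁶ C)(4.77×10⁴ V) = -0.327 J.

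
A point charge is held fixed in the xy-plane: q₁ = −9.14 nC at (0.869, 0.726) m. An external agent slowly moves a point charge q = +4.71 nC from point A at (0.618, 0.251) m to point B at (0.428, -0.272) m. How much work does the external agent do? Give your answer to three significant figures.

3.66×10⁻⁷ J

For quasistatic motion the external work equals the change in potential energy: W_ext = qΔV = q(V_B − V_A).
At A: distance to the source charge is 0.537 m; V_A = kq₁/r = -153 V.
At B: distance to the source charge is 1.09 m; V_B = kq₁/r = -75.3 V.
ΔV = V_B − V_A = 77.6 V.
W_ext = qΔV = (4.71×10⁻⁹ C)(77.6 V) = 3.66×10⁻⁷ J.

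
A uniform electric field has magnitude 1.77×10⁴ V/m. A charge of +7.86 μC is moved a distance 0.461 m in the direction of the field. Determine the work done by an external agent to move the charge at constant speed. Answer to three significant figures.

The potential change for a displacement 0.461 m in the direction of the field is ΔV = −Ed = -8160 V.
W_ext = qΔV = -0.0641 J.

-0.0641 J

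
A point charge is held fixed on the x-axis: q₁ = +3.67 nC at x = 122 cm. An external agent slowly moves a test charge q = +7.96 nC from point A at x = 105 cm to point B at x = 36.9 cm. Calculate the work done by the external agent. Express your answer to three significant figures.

-1.24×10⁻⁶ J

For quasistatic motion the external work equals the change in potential energy: W_ext = qΔV = q(V_B − V_A).
At A: distance to the source charge is 0.170 m; V_A = kq₁/r = 194 V.
At B: distance to the source charge is 0.851 m; V_B = kq₁/r = 38.8 V.
ΔV = V_B − V_A = -155 V.
W_ext = qΔV = (7.96×10⁻⁹ C)(-155 V) = -1.24×10⁻⁶ J.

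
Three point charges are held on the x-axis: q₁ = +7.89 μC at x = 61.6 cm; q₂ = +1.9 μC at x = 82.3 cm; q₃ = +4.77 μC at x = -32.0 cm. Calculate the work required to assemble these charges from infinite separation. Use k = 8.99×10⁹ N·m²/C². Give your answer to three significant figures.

1.08 J

The work to assemble the configuration equals its total potential energy, U = Σ kqᵢqⱼ/rᵢⱼ over all pairs.
Pair separations: r₁₂ = 0.207 m, r₁₃ = 0.936 m, r₂₃ = 1.14 m.
U = (0.651) + (0.361) + (0.0713) = 1.08 J.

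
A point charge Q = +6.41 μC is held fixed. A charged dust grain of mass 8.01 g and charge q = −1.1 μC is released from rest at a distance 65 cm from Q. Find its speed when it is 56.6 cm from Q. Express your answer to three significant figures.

1.90 m/s

Only the electrostatic force acts, so mechanical energy is conserved: ½mv² = U₁ − U₂ = kQq(1/r₁ − 1/r₂).
U₁ − U₂ = (8.99×10⁹ N·m²/C²)(6.41×10⁻⁶ C)(-1.10×10⁻⁶ C)(1/0.650 − 1/0.566) = 0.0145 J.
v = √(2·0.0145/8.01×10⁻³) = 1.90 m/s.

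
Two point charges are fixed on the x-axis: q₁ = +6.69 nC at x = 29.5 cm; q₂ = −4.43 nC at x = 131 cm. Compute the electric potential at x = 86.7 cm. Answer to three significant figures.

15.2 V

The total potential is the scalar sum of each charge's contribution, V = Σ kqᵢ/rᵢ.
Distances from the field point to each charge: r₁ = 0.572 m, r₂ = 0.443 m.
V = k[(6.69×10⁻⁹)/(0.572) + (-4.43×10⁻⁹)/(0.443)] = 15.2 V.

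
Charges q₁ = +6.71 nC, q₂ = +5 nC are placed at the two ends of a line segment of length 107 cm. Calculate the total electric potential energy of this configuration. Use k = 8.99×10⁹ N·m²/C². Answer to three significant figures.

The work to assemble the configuration equals its total potential energy, U = Σ kqᵢqⱼ/rᵢⱼ over all pairs.
The separation is r = 1.07 m.
U = (2.82×10⁻⁷) = 2.82×10⁻⁷ J.

2.82×10⁻⁷ J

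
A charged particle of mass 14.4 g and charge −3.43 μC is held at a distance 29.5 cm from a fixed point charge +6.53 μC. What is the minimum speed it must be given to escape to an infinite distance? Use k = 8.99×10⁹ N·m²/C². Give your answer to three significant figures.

9.74 m/s

To just escape, total mechanical energy must reach zero at infinity: ½mv²_min + U = 0, so ½mv²_min = −U = |kQq|/r.
|U| = |kQq|/r = (8.99×10⁹ N·m²/C²)(6.53×10⁻⁶)(3.43×10⁻⁶)/(0.295) = 0.683 J.
v_min = √(2|U|/m) = √(2·0.683/0.0144) = 9.74 m/s.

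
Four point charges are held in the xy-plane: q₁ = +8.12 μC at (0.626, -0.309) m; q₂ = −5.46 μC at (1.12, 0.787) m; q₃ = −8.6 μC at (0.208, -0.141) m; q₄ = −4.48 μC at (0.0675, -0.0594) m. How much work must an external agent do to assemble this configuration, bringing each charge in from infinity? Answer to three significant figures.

0.359 J

The assembly work is the sum of pairwise potential energies, U = Σ_{i<j} kqᵢqⱼ/rᵢⱼ.
Pair separations: r₁₂ = 1.20 m, r₁₃ = 0.450 m, r₁₄ = 0.612 m, r₂₃ = 1.30 m, r₂₄ = 1.35 m, r₃₄ = 0.162 m.
Summing all 6 pair terms gives U = 0.359 J.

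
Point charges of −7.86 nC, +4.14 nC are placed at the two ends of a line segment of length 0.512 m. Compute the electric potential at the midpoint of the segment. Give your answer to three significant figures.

-131 V

The total potential is the scalar sum of each charge's contribution, V = Σ kqᵢ/rᵢ.
Each charge is 0.256 m from the midpoint.
V = k[(-7.86×10⁻⁹)/(0.256) + (4.14×10⁻⁹)/(0.256)] = -131 V.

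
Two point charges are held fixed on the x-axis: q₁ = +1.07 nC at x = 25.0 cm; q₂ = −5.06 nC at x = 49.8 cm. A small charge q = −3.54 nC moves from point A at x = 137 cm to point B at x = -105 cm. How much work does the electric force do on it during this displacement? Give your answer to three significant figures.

7.64×10⁻⁸ J

The work done by the electric force is W_field = −ΔU = −q(V_B − V_A) = q(V_A − V_B).
At A: distances to the source charges are 1.12 m, 0.872 m; V_A = Σ kqᵢ/rᵢ = -43.6 V.
At B: distances to the source charges are 1.30 m, 1.55 m; V_B = Σ kqᵢ/rᵢ = -22.0 V.
ΔV = V_B − V_A = 21.6 V.
W_field = −qΔV = −(-3.54×10⁻⁹ C)(21.6 V) = 7.64×10⁻⁸ J.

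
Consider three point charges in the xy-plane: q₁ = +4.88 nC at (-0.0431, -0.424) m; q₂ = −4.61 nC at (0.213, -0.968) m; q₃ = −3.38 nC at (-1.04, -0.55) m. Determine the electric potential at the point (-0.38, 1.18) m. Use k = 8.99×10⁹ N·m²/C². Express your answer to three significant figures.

-8.24 V

The total potential is the scalar sum of each charge's contribution, V = Σ kqᵢ/rᵢ.
Distances from the field point to each charge: r₁ = 1.64 m, r₂ = 2.23 m, r₃ = 1.85 m.
V = k[(4.88×10⁻⁹)/(1.64) + (-4.61×10⁻⁹)/(2.23) + (-3.38×10⁻⁹)/(1.85)] = -8.24 V.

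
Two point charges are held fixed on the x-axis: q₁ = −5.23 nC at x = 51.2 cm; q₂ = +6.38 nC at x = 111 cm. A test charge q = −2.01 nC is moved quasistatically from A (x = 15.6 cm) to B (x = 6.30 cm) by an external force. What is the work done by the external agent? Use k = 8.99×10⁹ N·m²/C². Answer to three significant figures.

-4.43×10⁻⁸ J

For quasistatic motion the external work equals the change in potential energy: W_ext = qΔV = q(V_B − V_A).
At A: distances to the source charges are 0.356 m, 0.954 m; V_A = Σ kqᵢ/rᵢ = -72.0 V.
At B: distances to the source charges are 0.449 m, 1.05 m; V_B = Σ kqᵢ/rᵢ = -49.9 V.
ΔV = V_B − V_A = 22.0 V.
W_ext = qΔV = (-2.01×10⁻⁹ C)(22.0 V) = -4.43×10⁻⁸ J.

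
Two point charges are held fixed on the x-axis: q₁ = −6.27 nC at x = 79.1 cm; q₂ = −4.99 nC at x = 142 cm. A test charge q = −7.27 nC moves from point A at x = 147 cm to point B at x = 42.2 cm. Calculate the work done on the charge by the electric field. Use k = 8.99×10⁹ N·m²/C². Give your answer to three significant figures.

The work done by the electric force is W_field = −ΔU = −q(V_B − V_A) = q(V_A − V_B).
At A: distances to the source charges are 0.679 m, 0.0500 m; V_A = Σ kqᵢ/rᵢ = -980 V.
At B: distances to the source charges are 0.369 m, 0.998 m; V_B = Σ kqᵢ/rᵢ = -198 V.
ΔV = V_B − V_A = 783 V.
W_field = −qΔV = −(-7.27×10⁻⁹ C)(783 V) = 5.69×10⁻⁶ J.

5.69×10⁻⁶ J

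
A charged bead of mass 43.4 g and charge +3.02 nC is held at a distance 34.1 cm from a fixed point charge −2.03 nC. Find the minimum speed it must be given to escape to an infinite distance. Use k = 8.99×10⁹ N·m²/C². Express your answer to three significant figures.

2.73×10⁻³ m/s

To just escape, total mechanical energy must reach zero at infinity: ½mv²_min + U = 0, so ½mv²_min = −U = |kQq|/r.
|U| = |kQq|/r = (8.99×10⁹ N·m²/C²)(2.03×10⁻⁹)(3.02×10⁻⁹)/(0.341) = 1.62×10⁻⁷ J.
v_min = √(2|U|/m) = √(2·1.62×10⁻⁷/0.0434) = 2.73×10⁻³ m/s.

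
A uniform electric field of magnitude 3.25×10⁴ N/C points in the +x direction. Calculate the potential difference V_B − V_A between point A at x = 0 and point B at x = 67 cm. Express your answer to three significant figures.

-2.18×10⁴ V

In a uniform field, potential decreases in the direction of E: V_B − V_A = −E·Δx.
V_B − V_A = −(3.25×10⁴ V/m)(0.670 m) = -2.18×10⁴ V.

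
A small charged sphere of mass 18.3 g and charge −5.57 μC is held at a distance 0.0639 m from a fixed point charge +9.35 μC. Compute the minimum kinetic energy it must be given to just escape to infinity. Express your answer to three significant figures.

7.33 J

To just escape, total mechanical energy must reach zero at infinity: ½mv²_min + U = 0, so ½mv²_min = −U = |kQq|/r.
|U| = |kQq|/r = (8.99×10⁹ N·m²/C²)(9.35×10⁻⁶)(5.57×10⁻⁶)/(0.0639) = 7.33 J.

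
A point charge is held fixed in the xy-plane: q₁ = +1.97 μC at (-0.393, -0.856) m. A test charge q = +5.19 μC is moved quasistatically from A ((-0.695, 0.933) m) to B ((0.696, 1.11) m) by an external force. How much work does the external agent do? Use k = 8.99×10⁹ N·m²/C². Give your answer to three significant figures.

For quasistatic motion the external work equals the change in potential energy: W_ext = qΔV = q(V_B − V_A).
At A: distance to the source charge is 1.81 m; V_A = kq₁/r = 9760 V.
At B: distance to the source charge is 2.25 m; V_B = kq₁/r = 7880 V.
ΔV = V_B − V_A = -1880 V.
W_ext = qΔV = (5.19×10⁻⁶ C)(-1880 V) = -9.76×10⁻³ J.

-9.76×10⁻³ J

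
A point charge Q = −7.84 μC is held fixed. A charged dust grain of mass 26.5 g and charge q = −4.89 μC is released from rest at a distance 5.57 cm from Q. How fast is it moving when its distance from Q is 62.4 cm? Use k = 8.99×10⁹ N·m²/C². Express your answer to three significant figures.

20.6 m/s

Only the electrostatic force acts, so mechanical energy is conserved: ½mv² = U₁ − U₂ = kQq(1/r₁ − 1/r₂).
U₁ − U₂ = (8.99×10⁹ N·m²/C²)(-7.84×10⁻⁶ C)(-4.89×10⁻⁶ C)(1/0.0557 − 1/0.624) = 5.64 J.
v = √(2·5.64/0.0265) = 20.6 m/s.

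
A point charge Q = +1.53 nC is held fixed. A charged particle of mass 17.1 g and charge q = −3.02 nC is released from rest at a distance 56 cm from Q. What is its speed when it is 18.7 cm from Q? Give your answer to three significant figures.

4.16×10⁻³ m/s

Only the electrostatic force acts, so mechanical energy is conserved: ½mv² = U₁ − U₂ = kQq(1/r₁ − 1/r₂).
U₁ − U₂ = (8.99×10⁹ N·m²/C²)(1.53×10⁻⁹ C)(-3.02×10⁻⁹ C)(1/0.560 − 1/0.187) = 1.48×10⁻⁷ J.
v = √(2·1.48×10⁻⁷/0.0171) = 4.16×10⁻³ m/s.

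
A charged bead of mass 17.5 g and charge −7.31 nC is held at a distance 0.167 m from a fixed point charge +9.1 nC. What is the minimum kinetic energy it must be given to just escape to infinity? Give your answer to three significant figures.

To just escape, total mechanical energy must reach zero at infinity: ½mv²_min + U = 0, so ½mv²_min = −U = |kQq|/r.
|U| = |kQq|/r = (8.99×10⁹ N·m²/C²)(9.10×10⁻⁹)(7.31×10⁻⁹)/(0.167) = 3.58×10⁻⁶ J.

3.58×10⁻⁶ J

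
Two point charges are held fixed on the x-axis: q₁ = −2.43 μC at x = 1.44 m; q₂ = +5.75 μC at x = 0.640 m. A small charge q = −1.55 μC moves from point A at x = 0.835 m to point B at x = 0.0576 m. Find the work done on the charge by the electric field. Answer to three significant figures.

The work done by the electric force is W_field = −ΔU = −q(V_B − V_A) = q(V_A − V_B).
At A: distances to the source charges are 0.605 m, 0.195 m; V_A = Σ kqᵢ/rᵢ = 2.29×10⁵ V.
At B: distances to the source charges are 1.38 m, 0.582 m; V_B = Σ kqᵢ/rᵢ = 7.30×10⁴ V.
ΔV = V_B − V_A = -1.56×10⁵ V.
W_field = −qΔV = −(-1.55×10⁻⁶ C)(-1.56×10⁵ V) = -0.242 J.

-0.242 J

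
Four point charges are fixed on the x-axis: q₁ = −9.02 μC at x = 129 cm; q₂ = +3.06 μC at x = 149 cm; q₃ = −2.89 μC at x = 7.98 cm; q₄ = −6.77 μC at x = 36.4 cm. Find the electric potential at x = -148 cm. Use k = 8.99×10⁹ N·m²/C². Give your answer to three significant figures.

Electric potential is a scalar, so the contributions from each charge add algebraically: V = Σ kqᵢ/rᵢ.
Distances from the field point to each charge: r₁ = 2.77 m, r₂ = 2.97 m, r₃ = 1.56 m, r₄ = 1.84 m.
V = k[(-9.02×10⁻⁶)/(2.77) + (3.06×10⁻⁶)/(2.97) + (-2.89×10⁻⁶)/(1.56) + (-6.77×10⁻⁶)/(1.84)] = -6.97×10⁴ V.

-6.97×10⁴ V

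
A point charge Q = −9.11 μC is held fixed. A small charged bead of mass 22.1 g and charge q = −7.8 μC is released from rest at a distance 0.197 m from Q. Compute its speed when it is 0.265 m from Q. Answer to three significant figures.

Only the electrostatic force acts, so mechanical energy is conserved: ½mv² = U₁ − U₂ = kQq(1/r₁ − 1/r₂).
U₁ − U₂ = (8.99×10⁹ N·m²/C²)(-9.11×10⁻⁶ C)(-7.80×10⁻⁶ C)(1/0.197 − 1/0.265) = 0.832 J.
v = √(2·0.832/0.0221) = 8.68 m/s.

8.68 m/s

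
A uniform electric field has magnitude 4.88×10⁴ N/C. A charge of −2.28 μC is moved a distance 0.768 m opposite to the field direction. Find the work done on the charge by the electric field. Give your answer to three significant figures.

0.0855 J

The potential change for a displacement 0.768 m opposite to the field direction is ΔV = +Ed = 3.75×10⁴ V.
W_field = −qΔV = 0.0855 J.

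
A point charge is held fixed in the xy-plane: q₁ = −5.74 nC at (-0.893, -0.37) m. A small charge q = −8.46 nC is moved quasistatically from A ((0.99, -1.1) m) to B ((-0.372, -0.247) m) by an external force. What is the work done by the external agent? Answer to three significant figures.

For quasistatic motion the external work equals the change in potential energy: W_ext = qΔV = q(V_B − V_A).
At A: distance to the source charge is 2.02 m; V_A = kq₁/r = -25.6 V.
At B: distance to the source charge is 0.535 m; V_B = kq₁/r = -96.4 V.
ΔV = V_B − V_A = -70.8 V.
W_ext = qΔV = (-8.46×10⁻⁹ C)(-70.8 V) = 5.99×10⁻⁷ J.

5.99×10⁻⁷ J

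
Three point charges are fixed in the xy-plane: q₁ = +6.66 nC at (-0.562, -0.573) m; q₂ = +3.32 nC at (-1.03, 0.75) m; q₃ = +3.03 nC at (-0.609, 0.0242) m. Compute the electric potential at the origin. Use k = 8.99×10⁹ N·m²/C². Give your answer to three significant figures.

The total potential is the scalar sum of each charge's contribution, V = Σ kqᵢ/rᵢ.
Distances from the field point to each charge: r₁ = 0.803 m, r₂ = 1.27 m, r₃ = 0.609 m.
V = k[(6.66×10⁻⁹)/(0.803) + (3.32×10⁻⁹)/(1.27) + (3.03×10⁻⁹)/(0.609)] = 143 V.

143 V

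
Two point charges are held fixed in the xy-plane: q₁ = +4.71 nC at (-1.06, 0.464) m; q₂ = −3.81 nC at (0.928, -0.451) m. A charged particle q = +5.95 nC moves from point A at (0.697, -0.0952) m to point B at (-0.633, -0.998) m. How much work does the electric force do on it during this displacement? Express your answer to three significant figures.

-3.86×10⁻⁷ J

The work done by the electric force is W_field = −ΔU = −q(V_B − V_A) = q(V_A − V_B).
At A: distances to the source charges are 1.84 m, 0.424 m; V_A = Σ kqᵢ/rᵢ = -57.8 V.
At B: distances to the source charges are 1.52 m, 1.65 m; V_B = Σ kqᵢ/rᵢ = 7.09 V.
ΔV = V_B − V_A = 64.9 V.
W_field = −qΔV = −(5.95×10⁻⁹ C)(64.9 V) = -3.86×10⁻⁷ J.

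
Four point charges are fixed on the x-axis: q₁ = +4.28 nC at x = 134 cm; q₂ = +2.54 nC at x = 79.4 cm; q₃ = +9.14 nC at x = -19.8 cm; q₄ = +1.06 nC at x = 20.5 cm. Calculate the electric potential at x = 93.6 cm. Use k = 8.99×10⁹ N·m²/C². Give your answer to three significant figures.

342 V

Electric potential is a scalar, so the contributions from each charge add algebraically: V = Σ kqᵢ/rᵢ.
Distances from the field point to each charge: r₁ = 0.404 m, r₂ = 0.142 m, r₃ = 1.13 m, r₄ = 0.731 m.
V = k[(4.28×10⁻⁹)/(0.404) + (2.54×10⁻⁹)/(0.142) + (9.14×10⁻⁹)/(1.13) + (1.06×10⁻⁹)/(0.731)] = 342 V.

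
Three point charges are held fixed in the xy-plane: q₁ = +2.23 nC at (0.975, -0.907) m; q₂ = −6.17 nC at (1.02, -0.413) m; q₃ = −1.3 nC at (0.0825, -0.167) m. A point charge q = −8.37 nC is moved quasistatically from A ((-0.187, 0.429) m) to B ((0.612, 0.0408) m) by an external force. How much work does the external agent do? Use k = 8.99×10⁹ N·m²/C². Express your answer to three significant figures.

3.97×10⁻⁷ J

For quasistatic motion the external work equals the change in potential energy: W_ext = qΔV = q(V_B − V_A).
At A: distances to the source charges are 1.77 m, 1.47 m, 0.654 m; V_A = Σ kqᵢ/rᵢ = -44.2 V.
At B: distances to the source charges are 1.01 m, 0.610 m, 0.569 m; V_B = Σ kqᵢ/rᵢ = -91.7 V.
ΔV = V_B − V_A = -47.5 V.
W_ext = qΔV = (-8.37×10⁻⁹ C)(-47.5 V) = 3.97×10⁻⁷ J.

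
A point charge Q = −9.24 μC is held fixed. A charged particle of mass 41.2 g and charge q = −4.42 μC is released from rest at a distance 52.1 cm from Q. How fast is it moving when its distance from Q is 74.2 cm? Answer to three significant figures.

3.19 m/s

Only the electrostatic force acts, so mechanical energy is conserved: ½mv² = U₁ − U₂ = kQq(1/r₁ − 1/r₂).
U₁ − U₂ = (8.99×10⁹ N·m²/C²)(-9.24×10⁻⁶ C)(-4.42×10⁻⁶ C)(1/0.521 − 1/0.742) = 0.210 J.
v = √(2·0.210/0.0412) = 3.19 m/s.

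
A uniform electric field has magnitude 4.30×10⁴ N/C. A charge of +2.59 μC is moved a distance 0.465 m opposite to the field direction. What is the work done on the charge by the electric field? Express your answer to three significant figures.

-0.0518 J

The potential change for a displacement 0.465 m opposite to the field direction is ΔV = +Ed = 2.00×10⁴ V.
W_field = −qΔV = -0.0518 J.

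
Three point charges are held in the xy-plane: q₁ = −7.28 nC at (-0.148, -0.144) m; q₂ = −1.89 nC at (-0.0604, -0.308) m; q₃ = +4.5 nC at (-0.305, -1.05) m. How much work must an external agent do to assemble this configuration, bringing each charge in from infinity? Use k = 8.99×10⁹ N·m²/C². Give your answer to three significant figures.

The work to assemble the configuration equals its total potential energy, U = Σ kqᵢqⱼ/rᵢⱼ over all pairs.
Pair separations: r₁₂ = 0.186 m, r₁₃ = 0.920 m, r₂₃ = 0.781 m.
U = (6.65×10⁻⁷) + (-3.20×10⁻⁷) + (-9.79×10⁻⁸) = 2.47×10⁻⁷ J.

2.47×10⁻⁷ J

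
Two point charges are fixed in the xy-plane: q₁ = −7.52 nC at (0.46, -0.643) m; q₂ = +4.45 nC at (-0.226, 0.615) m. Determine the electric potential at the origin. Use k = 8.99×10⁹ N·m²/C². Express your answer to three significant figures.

Electric potential is a scalar, so the contributions from each charge add algebraically: V = Σ kqᵢ/rᵢ.
Distances from the field point to each charge: r₁ = 0.791 m, r₂ = 0.655 m.
V = k[(-7.52×10⁻⁹)/(0.791) + (4.45×10⁻⁹)/(0.655)] = -24.5 V.

-24.5 V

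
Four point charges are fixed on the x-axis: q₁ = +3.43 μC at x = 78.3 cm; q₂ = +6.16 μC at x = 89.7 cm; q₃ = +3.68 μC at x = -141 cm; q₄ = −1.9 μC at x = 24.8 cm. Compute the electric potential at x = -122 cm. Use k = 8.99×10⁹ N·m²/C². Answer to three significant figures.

2.04×10⁵ V

Electric potential is a scalar, so the contributions from each charge add algebraically: V = Σ kqᵢ/rᵢ.
Distances from the field point to each charge: r₁ = 2.00 m, r₂ = 2.12 m, r₃ = 0.190 m, r₄ = 1.47 m.
V = k[(3.43×10⁻⁶)/(2.00) + (6.16×10⁻⁶)/(2.12) + (3.68×10⁻⁶)/(0.190) + (-1.90×10⁻⁶)/(1.47)] = 2.04×10⁵ V.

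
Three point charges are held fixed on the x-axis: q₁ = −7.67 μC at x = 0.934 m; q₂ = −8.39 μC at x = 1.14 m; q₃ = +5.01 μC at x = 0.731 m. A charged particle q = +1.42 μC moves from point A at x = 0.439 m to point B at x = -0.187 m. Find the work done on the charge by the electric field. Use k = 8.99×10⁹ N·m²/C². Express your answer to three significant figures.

-0.0332 J

The work done by the electric force is W_field = −ΔU = −q(V_B − V_A) = q(V_A − V_B).
At A: distances to the source charges are 0.495 m, 0.701 m, 0.292 m; V_A = Σ kqᵢ/rᵢ = -9.27×10⁴ V.
At B: distances to the source charges are 1.12 m, 1.33 m, 0.918 m; V_B = Σ kqᵢ/rᵢ = -6.93×10⁴ V.
ΔV = V_B − V_A = 2.34×10⁴ V.
W_field = −qΔV = −(1.42×10⁻⁶ C)(2.34×10⁴ V) = -0.0332 J.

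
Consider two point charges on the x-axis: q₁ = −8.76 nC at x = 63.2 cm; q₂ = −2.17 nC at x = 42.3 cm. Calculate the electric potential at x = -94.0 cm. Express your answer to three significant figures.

The total potential is the scalar sum of each charge's contribution, V = Σ kqᵢ/rᵢ.
Distances from the field point to each charge: r₁ = 1.57 m, r₂ = 1.36 m.
V = k[(-8.76×10⁻⁹)/(1.57) + (-2.17×10⁻⁹)/(1.36)] = -64.4 V.

-64.4 V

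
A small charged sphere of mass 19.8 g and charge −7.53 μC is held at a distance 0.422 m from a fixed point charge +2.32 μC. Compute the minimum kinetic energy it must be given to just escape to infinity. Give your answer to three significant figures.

To just escape, total mechanical energy must reach zero at infinity: ½mv²_min + U = 0, so ½mv²_min = −U = |kQq|/r.
|U| = |kQq|/r = (8.99×10⁹ N·m²/C²)(2.32×10⁻⁶)(7.53×10⁻⁶)/(0.422) = 0.372 J.

0.372 J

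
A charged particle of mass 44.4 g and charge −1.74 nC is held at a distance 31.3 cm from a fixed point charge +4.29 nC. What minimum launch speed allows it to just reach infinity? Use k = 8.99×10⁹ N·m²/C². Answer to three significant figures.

3.11×10⁻³ m/s

To just escape, total mechanical energy must reach zero at infinity: ½mv²_min + U = 0, so ½mv²_min = −U = |kQq|/r.
|U| = |kQq|/r = (8.99×10⁹ N·m²/C²)(4.29×10⁻⁹)(1.74×10⁻⁹)/(0.313) = 2.14×10⁻⁷ J.
v_min = √(2|U|/m) = √(2·2.14×10⁻⁷/0.0444) = 3.11×10⁻³ m/s.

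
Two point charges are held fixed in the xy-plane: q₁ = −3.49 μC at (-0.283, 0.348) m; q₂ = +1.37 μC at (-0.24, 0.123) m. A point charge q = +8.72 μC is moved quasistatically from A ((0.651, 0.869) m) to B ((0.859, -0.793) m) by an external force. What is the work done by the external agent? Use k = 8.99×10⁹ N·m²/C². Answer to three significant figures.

For quasistatic motion the external work equals the change in potential energy: W_ext = qΔV = q(V_B − V_A).
At A: distances to the source charges are 1.07 m, 1.16 m; V_A = Σ kqᵢ/rᵢ = -1.87×10⁴ V.
At B: distances to the source charges are 1.61 m, 1.43 m; V_B = Σ kqᵢ/rᵢ = -1.08×10⁴ V.
ΔV = V_B − V_A = 7910 V.
W_ext = qΔV = (8.72×10⁻⁶ C)(7910 V) = 0.0690 J.

0.0690 J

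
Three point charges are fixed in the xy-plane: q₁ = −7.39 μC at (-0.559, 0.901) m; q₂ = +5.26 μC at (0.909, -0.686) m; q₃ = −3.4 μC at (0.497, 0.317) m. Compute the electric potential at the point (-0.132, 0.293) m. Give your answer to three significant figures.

The total potential is the scalar sum of each charge's contribution, V = Σ kqᵢ/rᵢ.
Distances from the field point to each charge: r₁ = 0.743 m, r₂ = 1.43 m, r₃ = 0.629 m.
V = k[(-7.39×10⁻⁶)/(0.743) + (5.26×10⁻⁶)/(1.43) + (-3.40×10⁻⁶)/(0.629)] = -1.05×10⁵ V.

-1.05×10⁵ V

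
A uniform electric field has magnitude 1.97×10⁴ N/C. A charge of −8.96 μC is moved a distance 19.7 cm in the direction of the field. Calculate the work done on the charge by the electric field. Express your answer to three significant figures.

-0.0348 J

The potential change for a displacement 19.7 cm in the direction of the field is ΔV = −Ed = -3880 V.
W_field = −qΔV = -0.0348 J.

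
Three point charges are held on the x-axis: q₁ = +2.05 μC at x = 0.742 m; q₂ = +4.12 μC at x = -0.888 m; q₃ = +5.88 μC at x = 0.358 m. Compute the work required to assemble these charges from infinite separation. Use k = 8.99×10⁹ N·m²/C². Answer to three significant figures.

The work to assemble the configuration equals its total potential energy, U = Σ kqᵢqⱼ/rᵢⱼ over all pairs.
Pair separations: r₁₂ = 1.63 m, r₁₃ = 0.384 m, r₂₃ = 1.25 m.
U = (0.0466) + (0.282) + (0.175) = 0.504 J.

0.504 J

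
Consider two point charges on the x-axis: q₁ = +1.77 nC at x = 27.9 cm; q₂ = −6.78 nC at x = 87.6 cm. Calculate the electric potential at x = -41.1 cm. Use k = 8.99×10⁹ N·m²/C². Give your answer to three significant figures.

Electric potential is a scalar, so the contributions from each charge add algebraically: V = Σ kqᵢ/rᵢ.
Distances from the field point to each charge: r₁ = 0.690 m, r₂ = 1.29 m.
V = k[(1.77×10⁻⁹)/(0.690) + (-6.78×10⁻⁹)/(1.29)] = -24.3 V.

-24.3 V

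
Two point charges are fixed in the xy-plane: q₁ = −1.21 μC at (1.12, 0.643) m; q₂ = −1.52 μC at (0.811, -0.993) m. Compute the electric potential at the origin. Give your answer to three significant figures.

-1.91×10⁴ V

The total potential is the scalar sum of each charge's contribution, V = Σ kqᵢ/rᵢ.
Distances from the field point to each charge: r₁ = 1.29 m, r₂ = 1.28 m.
V = k[(-1.21×10⁻⁶)/(1.29) + (-1.52×10⁻⁶)/(1.28)] = -1.91×10⁴ V.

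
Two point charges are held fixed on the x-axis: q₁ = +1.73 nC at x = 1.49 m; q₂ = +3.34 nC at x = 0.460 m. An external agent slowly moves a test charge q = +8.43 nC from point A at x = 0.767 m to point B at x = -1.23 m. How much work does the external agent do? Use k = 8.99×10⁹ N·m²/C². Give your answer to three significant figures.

-8.08×10⁻⁷ J

For quasistatic motion the external work equals the change in potential energy: W_ext = qΔV = q(V_B − V_A).
At A: distances to the source charges are 0.723 m, 0.307 m; V_A = Σ kqᵢ/rᵢ = 119 V.
At B: distances to the source charges are 2.72 m, 1.69 m; V_B = Σ kqᵢ/rᵢ = 23.5 V.
ΔV = V_B − V_A = -95.8 V.
W_ext = qΔV = (8.43×10⁻⁹ C)(-95.8 V) = -8.08×10⁻⁷ J.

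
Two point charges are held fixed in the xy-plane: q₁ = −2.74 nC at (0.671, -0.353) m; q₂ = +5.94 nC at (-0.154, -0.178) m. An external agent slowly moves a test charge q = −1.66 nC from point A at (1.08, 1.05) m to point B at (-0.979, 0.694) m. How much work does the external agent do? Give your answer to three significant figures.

For quasistatic motion the external work equals the change in potential energy: W_ext = qΔV = q(V_B − V_A).
At A: distances to the source charges are 1.46 m, 1.74 m; V_A = Σ kqᵢ/rᵢ = 13.8 V.
At B: distances to the source charges are 1.95 m, 1.20 m; V_B = Σ kqᵢ/rᵢ = 31.9 V.
ΔV = V_B − V_A = 18.1 V.
W_ext = qΔV = (-1.66×10⁻⁹ C)(18.1 V) = -3.00×10⁻⁸ J.

-3.00×10⁻⁸ J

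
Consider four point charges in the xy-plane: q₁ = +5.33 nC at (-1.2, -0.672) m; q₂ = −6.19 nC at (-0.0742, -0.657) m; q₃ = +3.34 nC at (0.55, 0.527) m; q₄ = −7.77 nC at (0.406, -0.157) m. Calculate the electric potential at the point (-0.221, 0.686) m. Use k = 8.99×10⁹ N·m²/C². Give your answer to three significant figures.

-40.9 V

The total potential is the scalar sum of each charge's contribution, V = Σ kqᵢ/rᵢ.
Distances from the field point to each charge: r₁ = 1.67 m, r₂ = 1.35 m, r₃ = 0.787 m, r₄ = 1.05 m.
V = k[(5.33×10⁻⁹)/(1.67) + (-6.19×10⁻⁹)/(1.35) + (3.34×10⁻⁹)/(0.787) + (-7.77×10⁻⁹)/(1.05)] = -40.9 V.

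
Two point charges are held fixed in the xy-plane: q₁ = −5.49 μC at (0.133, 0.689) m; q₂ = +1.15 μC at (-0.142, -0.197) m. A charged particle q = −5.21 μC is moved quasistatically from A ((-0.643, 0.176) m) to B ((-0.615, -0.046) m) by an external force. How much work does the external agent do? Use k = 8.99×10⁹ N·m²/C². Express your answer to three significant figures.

For quasistatic motion the external work equals the change in potential energy: W_ext = qΔV = q(V_B − V_A).
At A: distances to the source charges are 0.930 m, 0.625 m; V_A = Σ kqᵢ/rᵢ = -3.65×10⁴ V.
At B: distances to the source charges are 1.05 m, 0.497 m; V_B = Σ kqᵢ/rᵢ = -2.62×10⁴ V.
ΔV = V_B − V_A = 1.03×10⁴ V.
W_ext = qΔV = (-5.21×10⁻⁶ C)(1.03×10⁴ V) = -0.0535 J.

-0.0535 J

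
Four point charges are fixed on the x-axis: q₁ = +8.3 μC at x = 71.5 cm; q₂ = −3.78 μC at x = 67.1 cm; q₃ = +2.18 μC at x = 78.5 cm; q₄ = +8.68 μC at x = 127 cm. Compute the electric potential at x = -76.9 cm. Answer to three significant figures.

The total potential is the scalar sum of each charge's contribution, V = Σ kqᵢ/rᵢ.
Distances from the field point to each charge: r₁ = 1.48 m, r₂ = 1.44 m, r₃ = 1.55 m, r₄ = 2.04 m.
V = k[(8.30×10⁻⁶)/(1.48) + (-3.78×10⁻⁶)/(1.44) + (2.18×10⁻⁶)/(1.55) + (8.68×10⁻⁶)/(2.04)] = 7.76×10⁴ V.

7.76×10⁴ V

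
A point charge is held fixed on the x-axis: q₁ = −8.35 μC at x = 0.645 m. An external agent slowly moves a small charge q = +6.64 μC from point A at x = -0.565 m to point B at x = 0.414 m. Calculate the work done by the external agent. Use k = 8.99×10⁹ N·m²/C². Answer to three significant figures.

For quasistatic motion the external work equals the change in potential energy: W_ext = qΔV = q(V_B − V_A).
At A: distance to the source charge is 1.21 m; V_A = kq₁/r = -6.20×10⁴ V.
At B: distance to the source charge is 0.231 m; V_B = kq₁/r = -3.25×10⁵ V.
ΔV = V_B − V_A = -2.63×10⁵ V.
W_ext = qΔV = (6.64×10⁻⁶ C)(-2.63×10⁵ V) = -1.75 J.

-1.75 J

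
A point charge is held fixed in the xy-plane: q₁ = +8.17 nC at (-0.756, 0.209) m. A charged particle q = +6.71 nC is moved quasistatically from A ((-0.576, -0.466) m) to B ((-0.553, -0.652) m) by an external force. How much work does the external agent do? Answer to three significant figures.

For quasistatic motion the external work equals the change in potential energy: W_ext = qΔV = q(V_B − V_A).
At A: distance to the source charge is 0.699 m; V_A = kq₁/r = 105 V.
At B: distance to the source charge is 0.885 m; V_B = kq₁/r = 83.0 V.
ΔV = V_B − V_A = -22.1 V.
W_ext = qΔV = (6.71×10⁻⁹ C)(-22.1 V) = -1.48×10⁻⁷ J.

-1.48×10⁻⁷ J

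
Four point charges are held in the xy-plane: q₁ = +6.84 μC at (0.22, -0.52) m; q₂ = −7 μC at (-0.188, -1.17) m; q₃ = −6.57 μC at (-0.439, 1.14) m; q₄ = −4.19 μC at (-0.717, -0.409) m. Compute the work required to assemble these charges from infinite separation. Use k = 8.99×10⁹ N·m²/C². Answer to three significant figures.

The work to assemble the configuration equals its total potential energy, U = Σ kqᵢqⱼ/rᵢⱼ over all pairs.
Pair separations: r₁₂ = 0.767 m, r₁₃ = 1.79 m, r₁₄ = 0.944 m, r₂₃ = 2.32 m, r₂₄ = 0.927 m, r₃₄ = 1.57 m.
Summing all 6 pair terms gives U = -0.440 J.

-0.440 J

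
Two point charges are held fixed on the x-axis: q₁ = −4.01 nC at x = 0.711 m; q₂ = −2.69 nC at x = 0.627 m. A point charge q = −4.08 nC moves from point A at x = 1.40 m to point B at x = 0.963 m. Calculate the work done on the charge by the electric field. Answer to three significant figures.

The work done by the electric force is W_field = −ΔU = −q(V_B − V_A) = q(V_A − V_B).
At A: distances to the source charges are 0.689 m, 0.773 m; V_A = Σ kqᵢ/rᵢ = -83.6 V.
At B: distances to the source charges are 0.252 m, 0.336 m; V_B = Σ kqᵢ/rᵢ = -215 V.
ΔV = V_B − V_A = -131 V.
W_field = −qΔV = −(-4.08×10⁻⁹ C)(-131 V) = -5.36×10⁻⁷ J.

-5.36×10⁻⁷ J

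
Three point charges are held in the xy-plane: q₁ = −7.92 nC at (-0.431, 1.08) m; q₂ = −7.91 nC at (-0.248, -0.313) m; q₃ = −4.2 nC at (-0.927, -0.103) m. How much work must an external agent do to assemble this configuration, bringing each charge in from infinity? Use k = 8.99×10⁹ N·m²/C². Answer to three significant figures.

1.05×10⁻⁶ J

The work to assemble the configuration equals its total potential energy, U = Σ kqᵢqⱼ/rᵢⱼ over all pairs.
Pair separations: r₁₂ = 1.40 m, r₁₃ = 1.28 m, r₂₃ = 0.711 m.
U = (4.01×10⁻⁷) + (2.33×10⁻⁷) + (4.20×10⁻⁷) = 1.05×10⁻⁶ J.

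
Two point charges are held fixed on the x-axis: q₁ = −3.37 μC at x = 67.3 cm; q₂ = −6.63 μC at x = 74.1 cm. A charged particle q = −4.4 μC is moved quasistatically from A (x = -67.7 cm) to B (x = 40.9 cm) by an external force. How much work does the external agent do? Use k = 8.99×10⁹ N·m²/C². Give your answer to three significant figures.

1.01 J

For quasistatic motion the external work equals the change in potential energy: W_ext = qΔV = q(V_B − V_A).
At A: distances to the source charges are 1.35 m, 1.42 m; V_A = Σ kqᵢ/rᵢ = -6.45×10⁴ V.
At B: distances to the source charges are 0.264 m, 0.332 m; V_B = Σ kqᵢ/rᵢ = -2.94×10⁵ V.
ΔV = V_B − V_A = -2.30×10⁵ V.
W_ext = qΔV = (-4.40×10⁻⁶ C)(-2.30×10⁵ V) = 1.01 J.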